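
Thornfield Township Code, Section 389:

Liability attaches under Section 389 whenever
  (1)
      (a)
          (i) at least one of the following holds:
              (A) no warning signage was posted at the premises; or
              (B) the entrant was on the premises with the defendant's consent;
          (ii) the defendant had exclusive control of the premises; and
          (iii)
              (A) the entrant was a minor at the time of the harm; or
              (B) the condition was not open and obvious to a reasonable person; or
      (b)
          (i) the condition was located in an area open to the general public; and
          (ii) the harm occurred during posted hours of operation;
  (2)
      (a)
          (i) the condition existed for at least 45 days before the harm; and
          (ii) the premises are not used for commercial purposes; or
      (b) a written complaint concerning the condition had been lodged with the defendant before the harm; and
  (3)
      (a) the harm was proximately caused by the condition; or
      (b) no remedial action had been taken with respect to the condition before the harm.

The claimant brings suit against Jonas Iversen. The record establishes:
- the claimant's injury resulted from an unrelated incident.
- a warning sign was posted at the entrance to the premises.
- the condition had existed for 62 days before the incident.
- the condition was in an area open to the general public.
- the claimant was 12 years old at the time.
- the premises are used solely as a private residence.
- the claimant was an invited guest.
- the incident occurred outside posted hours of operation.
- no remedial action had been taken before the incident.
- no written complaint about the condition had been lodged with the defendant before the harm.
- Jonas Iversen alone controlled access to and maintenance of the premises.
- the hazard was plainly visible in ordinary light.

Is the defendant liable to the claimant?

(A) no signage posted — not met.
(B) consent to enter — met.
So (i) is satisfied (F OR T).
(ii) exclusive control — met.
(A) entrant a minor — holds.
(B) not open/obvious — not satisfied.
So (iii) is satisfied (T OR F).
(a) = T AND T AND T = true.
(i) public area — met.
(ii) during posted hours — not satisfied.
So (b) is not satisfied (T AND F).
So (1) is satisfied (T OR F).
(i) condition ≥45 days old — holds.
(ii) not (commercial use) — holds.
(a): T AND T → true.
(b) complaint lodged — fails.
(2): T OR F → true.
(a) proximate cause — fails.
(b) no remedial action — met.
(3) = F OR T = true.
Overall = T AND T AND T = true.

Yes — liable.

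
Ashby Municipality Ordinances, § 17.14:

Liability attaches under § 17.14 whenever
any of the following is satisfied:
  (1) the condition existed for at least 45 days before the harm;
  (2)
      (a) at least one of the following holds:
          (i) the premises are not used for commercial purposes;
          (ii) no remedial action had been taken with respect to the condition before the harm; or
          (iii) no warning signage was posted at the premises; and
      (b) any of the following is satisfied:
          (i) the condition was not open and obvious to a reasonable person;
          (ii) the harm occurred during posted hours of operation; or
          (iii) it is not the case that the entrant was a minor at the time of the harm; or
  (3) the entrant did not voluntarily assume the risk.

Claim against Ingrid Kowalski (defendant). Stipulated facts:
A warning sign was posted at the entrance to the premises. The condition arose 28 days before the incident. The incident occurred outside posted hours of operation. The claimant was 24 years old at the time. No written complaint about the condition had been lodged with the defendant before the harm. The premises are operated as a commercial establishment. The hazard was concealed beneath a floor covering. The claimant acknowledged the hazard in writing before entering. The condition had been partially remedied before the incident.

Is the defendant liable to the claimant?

No — not liable.

(1) condition ≥45 days old — not satisfied.
(i) not (commercial use) — not satisfied.
(ii) no remedial action — not met.
(iii) no signage posted — not satisfied.
(a) = F OR F OR F = false.
(i) not open/obvious — satisfied.
(ii) during posted hours — fails.
(iii) not (entrant a minor) — satisfied.
So (b) is satisfied (T OR F OR T).
So (2) is not satisfied (F AND T).
(3) no assumed risk — not met.
So Overall is not satisfied (F OR F OR F).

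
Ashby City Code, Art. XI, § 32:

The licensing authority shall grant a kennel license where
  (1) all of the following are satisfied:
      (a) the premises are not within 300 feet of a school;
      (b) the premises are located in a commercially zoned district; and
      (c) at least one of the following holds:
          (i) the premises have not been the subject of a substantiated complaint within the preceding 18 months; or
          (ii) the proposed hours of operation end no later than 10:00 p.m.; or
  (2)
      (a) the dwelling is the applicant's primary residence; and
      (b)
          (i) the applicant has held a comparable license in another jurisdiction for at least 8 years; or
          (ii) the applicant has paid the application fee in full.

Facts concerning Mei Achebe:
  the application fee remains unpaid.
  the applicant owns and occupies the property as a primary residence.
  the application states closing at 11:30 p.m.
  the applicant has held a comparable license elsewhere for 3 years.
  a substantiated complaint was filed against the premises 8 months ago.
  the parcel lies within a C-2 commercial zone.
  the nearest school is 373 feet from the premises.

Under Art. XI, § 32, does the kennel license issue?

(a) ≥300 ft from school — satisfied.
(b) commercially zoned — holds.
(i) no complaint in 18 mo. — fails.
(ii) closes by 10 p.m. — not met.
(c) = F OR F = false.
So (1) is not satisfied (T AND T AND F).
(a) primary residence — holds.
(i) prior license ≥ 8 yr — not met.
(ii) fee paid — not satisfied.
(b) = F OR F = false.
(2) = T AND F = false.
So Overall is not satisfied (F OR F).

No — denied.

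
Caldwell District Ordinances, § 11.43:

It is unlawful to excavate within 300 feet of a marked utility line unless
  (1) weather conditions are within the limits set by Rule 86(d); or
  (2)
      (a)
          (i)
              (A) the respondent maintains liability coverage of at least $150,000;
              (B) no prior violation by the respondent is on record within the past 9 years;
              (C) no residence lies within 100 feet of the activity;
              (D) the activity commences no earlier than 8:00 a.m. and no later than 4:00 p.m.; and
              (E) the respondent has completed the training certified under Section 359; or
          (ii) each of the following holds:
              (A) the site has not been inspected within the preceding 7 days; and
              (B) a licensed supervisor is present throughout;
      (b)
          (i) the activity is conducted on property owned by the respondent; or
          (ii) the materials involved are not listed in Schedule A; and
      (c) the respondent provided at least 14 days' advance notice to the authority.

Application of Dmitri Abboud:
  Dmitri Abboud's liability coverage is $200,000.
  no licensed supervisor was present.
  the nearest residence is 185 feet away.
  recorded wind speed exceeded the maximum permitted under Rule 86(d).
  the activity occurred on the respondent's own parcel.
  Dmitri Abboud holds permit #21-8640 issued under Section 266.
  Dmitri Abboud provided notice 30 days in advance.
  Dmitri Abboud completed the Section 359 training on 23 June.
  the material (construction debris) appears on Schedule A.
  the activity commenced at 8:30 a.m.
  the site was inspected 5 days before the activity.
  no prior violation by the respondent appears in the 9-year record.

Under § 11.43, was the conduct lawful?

Yes — lawful.

(1) weather ok — not satisfied.
(A) coverage ≥ $150,000 — met.
(B) no prior violation — met.
(C) no residence in 100 ft — holds.
(D) start within hours — holds.
(E) training certified — satisfied.
(i) = T AND T AND T AND T AND T = true.
(A) not (site inspected) — fails.
(B) supervisor present — not satisfied.
(ii) = F AND F = false.
So (a) is satisfied (T OR F).
(i) own property — holds.
(ii) not (Schedule A material) — not satisfied.
So (b) is satisfied (T OR F).
(c) ≥14 days' notice — satisfied.
(2): T AND T AND T → true.
Overall: F OR T → true.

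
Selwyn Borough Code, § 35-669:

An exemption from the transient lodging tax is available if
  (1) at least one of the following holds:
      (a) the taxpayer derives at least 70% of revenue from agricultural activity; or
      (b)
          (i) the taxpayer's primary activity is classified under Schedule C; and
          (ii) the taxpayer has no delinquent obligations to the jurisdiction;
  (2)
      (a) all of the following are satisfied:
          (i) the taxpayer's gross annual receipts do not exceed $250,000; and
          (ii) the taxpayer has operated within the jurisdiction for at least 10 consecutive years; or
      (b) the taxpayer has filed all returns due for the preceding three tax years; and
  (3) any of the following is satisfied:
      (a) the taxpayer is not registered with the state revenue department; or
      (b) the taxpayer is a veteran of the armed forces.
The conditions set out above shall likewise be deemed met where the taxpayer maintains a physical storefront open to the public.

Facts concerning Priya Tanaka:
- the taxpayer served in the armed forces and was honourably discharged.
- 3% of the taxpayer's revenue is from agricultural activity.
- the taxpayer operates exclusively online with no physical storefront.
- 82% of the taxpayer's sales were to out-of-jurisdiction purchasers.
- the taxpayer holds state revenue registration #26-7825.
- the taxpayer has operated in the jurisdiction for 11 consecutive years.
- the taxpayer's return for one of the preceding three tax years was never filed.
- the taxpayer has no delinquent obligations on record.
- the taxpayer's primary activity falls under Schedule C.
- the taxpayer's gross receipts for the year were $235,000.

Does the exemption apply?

(a) ≥70% agricultural — not met.
(i) Schedule C activity — met.
(ii) no delinquency — holds.
(b): T AND T → true.
So (1) is satisfied (F OR T).
(i) receipts ≤ $250,000 — holds.
(ii) ≥ 10 yrs in jurisdiction — holds.
So (a) is satisfied (T AND T).
(b) returns current — not satisfied.
(2): T OR F → true.
(a) not (state-registered) — fails.
(b) veteran — satisfied.
So (3) is satisfied (F OR T).
Overall: T AND T AND T → true.
Exception (has storefront) — not satisfied.
Result: main true OR exception false → true.

Yes — exempt.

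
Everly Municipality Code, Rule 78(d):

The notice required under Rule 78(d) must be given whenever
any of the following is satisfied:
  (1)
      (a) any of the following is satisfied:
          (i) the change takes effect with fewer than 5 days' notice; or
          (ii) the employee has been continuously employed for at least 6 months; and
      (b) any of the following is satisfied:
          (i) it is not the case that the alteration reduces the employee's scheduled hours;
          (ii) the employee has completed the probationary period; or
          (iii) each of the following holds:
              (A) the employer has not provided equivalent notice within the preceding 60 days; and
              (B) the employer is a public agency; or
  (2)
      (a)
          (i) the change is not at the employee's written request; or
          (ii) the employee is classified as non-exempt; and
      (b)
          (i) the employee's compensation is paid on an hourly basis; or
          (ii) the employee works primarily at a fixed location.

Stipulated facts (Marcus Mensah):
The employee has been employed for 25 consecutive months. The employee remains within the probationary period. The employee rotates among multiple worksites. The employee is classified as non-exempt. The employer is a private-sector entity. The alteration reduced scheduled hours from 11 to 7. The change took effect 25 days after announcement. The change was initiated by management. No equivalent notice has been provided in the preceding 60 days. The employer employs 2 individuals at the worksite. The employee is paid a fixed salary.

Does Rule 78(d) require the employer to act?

No — not required.

(i) < 5 days' notice — not satisfied.
(ii) tenure ≥ 6 mo. — satisfied.
(a): F OR T → true.
(i) not (hours reduced) — not satisfied.
(ii) past probation — fails.
(A) no recent notice — satisfied.
(B) public agency — not satisfied.
(iii) = T AND F = false.
So (b) is not satisfied (F OR F OR F).
(1) = T AND F = false.
(i) not employee-requested — holds.
(ii) non-exempt — holds.
(a) = T OR T = true.
(i) hourly-paid — fails.
(ii) fixed location — not met.
(b): F OR F → false.
(2): T AND F → false.
So Overall is not satisfied (F OR F).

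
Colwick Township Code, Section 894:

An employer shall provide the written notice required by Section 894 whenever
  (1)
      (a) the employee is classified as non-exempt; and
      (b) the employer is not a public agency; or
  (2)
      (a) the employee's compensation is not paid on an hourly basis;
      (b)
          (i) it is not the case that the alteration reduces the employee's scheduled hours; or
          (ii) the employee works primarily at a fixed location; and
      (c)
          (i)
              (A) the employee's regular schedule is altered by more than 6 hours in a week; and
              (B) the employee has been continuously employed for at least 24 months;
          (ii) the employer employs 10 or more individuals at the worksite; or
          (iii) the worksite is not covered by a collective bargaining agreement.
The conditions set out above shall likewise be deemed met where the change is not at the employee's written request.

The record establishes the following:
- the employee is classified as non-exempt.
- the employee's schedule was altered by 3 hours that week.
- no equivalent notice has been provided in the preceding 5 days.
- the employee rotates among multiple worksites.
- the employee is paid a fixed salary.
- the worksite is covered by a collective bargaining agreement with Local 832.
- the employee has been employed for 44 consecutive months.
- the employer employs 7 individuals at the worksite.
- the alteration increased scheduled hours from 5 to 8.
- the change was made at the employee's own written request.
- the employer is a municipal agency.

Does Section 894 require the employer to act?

(a) non-exempt — met.
(b) not (public agency) — not met.
(1) = T AND F = false.
(a) not (hourly-paid) — met.
(i) not (hours reduced) — holds.
(ii) fixed location — not met.
So (b) is satisfied (T OR F).
(A) schedule shift > 6h — not satisfied.
(B) tenure ≥ 24 mo. — met.
So (i) is not satisfied (F AND T).
(ii) ≥ 10 at site — not met.
(iii) no CBA — not met.
So (c) is not satisfied (F OR F OR F).
(2) = T AND T AND F = false.
Overall: F OR F → false.
Exception (not employee-requested) — not satisfied.
Result: main false OR exception false → false.

No — not required.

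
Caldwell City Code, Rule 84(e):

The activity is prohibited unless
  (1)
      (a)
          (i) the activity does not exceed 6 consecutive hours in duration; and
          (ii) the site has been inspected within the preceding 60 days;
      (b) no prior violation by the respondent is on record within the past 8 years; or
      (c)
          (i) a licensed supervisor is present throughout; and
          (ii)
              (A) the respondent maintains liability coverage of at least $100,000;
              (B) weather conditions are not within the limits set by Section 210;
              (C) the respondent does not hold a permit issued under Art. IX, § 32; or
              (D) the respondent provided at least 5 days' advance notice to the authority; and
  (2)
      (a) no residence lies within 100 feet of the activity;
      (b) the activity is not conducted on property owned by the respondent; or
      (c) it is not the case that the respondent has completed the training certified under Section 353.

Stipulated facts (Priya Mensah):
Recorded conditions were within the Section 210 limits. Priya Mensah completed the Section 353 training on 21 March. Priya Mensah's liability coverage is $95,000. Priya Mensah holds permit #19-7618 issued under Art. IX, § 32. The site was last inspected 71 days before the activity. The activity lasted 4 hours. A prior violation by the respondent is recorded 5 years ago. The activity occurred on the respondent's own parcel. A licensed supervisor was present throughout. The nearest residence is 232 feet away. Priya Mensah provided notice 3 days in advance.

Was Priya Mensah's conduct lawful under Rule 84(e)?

No — unlawful.

(i) ≤ 6 hrs duration — holds.
(ii) site inspected — not met.
So (a) is not satisfied (T AND F).
(b) no prior violation — not satisfied.
(i) supervisor present — satisfied.
(A) coverage ≥ $100,000 — not satisfied.
(B) not (weather ok) — not met.
(C) not (holds permit) — fails.
(D) ≥5 days' notice — not satisfied.
So (ii) is not satisfied (F OR F OR F OR F).
(c) = T AND F = false.
(1): F OR F OR F → false.
(a) no residence in 100 ft — met.
(b) not (own property) — fails.
(c) not (training certified) — not satisfied.
(2) = T OR F OR F = true.
Overall = F AND T = false.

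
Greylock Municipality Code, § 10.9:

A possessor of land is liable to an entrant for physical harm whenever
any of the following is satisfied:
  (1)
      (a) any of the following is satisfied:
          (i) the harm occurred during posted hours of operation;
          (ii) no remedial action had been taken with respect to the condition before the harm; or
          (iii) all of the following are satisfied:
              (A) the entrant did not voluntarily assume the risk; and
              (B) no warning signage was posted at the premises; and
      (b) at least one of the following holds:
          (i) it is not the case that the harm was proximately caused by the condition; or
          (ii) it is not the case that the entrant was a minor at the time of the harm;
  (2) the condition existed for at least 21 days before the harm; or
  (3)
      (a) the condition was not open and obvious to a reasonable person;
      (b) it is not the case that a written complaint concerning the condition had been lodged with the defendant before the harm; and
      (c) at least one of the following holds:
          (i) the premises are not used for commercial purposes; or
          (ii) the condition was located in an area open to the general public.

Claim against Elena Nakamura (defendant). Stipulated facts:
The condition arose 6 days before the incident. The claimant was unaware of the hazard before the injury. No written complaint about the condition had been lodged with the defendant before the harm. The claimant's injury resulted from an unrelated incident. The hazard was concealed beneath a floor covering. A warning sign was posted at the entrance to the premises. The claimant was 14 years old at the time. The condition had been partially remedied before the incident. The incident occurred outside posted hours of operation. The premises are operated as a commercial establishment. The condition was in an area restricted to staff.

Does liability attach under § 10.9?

(i) during posted hours — fails.
(ii) no remedial action — fails.
(A) no assumed risk — met.
(B) no signage posted — fails.
(iii) = T AND F = false.
(a): F OR F OR F → false.
(i) not (proximate cause) — holds.
(ii) not (entrant a minor) — fails.
(b): T OR F → true.
So (1) is not satisfied (F AND T).
(2) condition ≥21 days old — not satisfied.
(a) not open/obvious — satisfied.
(b) not (complaint lodged) — holds.
(i) not (commercial use) — not satisfied.
(ii) public area — not met.
So (c) is not satisfied (F OR F).
(3): T AND T AND F → false.
Overall = F OR F OR F = false.

No — not liable.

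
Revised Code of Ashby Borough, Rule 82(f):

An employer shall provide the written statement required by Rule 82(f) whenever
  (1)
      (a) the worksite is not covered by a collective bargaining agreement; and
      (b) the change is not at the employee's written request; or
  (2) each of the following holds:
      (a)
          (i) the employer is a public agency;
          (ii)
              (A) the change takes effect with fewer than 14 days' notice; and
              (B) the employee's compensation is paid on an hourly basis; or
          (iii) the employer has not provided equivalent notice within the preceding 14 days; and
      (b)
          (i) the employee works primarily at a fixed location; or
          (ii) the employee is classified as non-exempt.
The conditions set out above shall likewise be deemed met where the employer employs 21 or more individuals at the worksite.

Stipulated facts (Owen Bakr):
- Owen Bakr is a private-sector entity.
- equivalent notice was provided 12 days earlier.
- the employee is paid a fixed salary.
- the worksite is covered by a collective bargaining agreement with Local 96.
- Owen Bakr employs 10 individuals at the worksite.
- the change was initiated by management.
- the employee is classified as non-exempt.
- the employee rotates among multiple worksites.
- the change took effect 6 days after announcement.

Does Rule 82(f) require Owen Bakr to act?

(a) no CBA — not satisfied.
(b) not employee-requested — satisfied.
(1) = F AND T = false.
(i) public agency — fails.
(A) < 14 days' notice — satisfied.
(B) hourly-paid — fails.
So (ii) is not satisfied (T AND F).
(iii) no recent notice — fails.
(a) = F OR F OR F = false.
(i) fixed location — not satisfied.
(ii) non-exempt — met.
(b): F OR T → true.
(2): F AND T → false.
So Overall is not satisfied (F OR F).
Exception (≥ 21 at site) — not satisfied.
Result: main false OR exception false → false.

No — not required.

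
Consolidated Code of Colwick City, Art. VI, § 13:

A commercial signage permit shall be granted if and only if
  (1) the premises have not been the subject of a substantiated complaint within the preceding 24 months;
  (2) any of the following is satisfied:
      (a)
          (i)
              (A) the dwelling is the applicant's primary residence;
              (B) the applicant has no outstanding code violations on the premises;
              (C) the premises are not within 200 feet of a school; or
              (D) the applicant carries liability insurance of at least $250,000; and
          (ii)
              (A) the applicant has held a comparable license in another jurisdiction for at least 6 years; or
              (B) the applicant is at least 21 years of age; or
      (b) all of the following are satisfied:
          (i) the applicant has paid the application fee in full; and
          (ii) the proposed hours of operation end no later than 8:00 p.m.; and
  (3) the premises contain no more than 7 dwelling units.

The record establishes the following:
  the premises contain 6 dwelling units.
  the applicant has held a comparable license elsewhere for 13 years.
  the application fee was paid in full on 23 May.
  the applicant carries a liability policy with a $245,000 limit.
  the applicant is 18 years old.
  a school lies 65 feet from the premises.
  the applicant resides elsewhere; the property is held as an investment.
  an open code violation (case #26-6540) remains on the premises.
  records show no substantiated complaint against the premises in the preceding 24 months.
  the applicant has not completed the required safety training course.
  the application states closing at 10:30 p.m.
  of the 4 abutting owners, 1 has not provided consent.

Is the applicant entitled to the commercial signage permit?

No — denied.

(1) no complaint in 24 mo. — met.
(A) primary residence — not satisfied.
(B) no code violations — fails.
(C) ≥200 ft from school — not satisfied.
(D) insurance ≥ $250,000 — not met.
So (i) is not satisfied (F OR F OR F OR F).
(A) prior license ≥ 6 yr — satisfied.
(B) age ≥ 21 — fails.
(ii): T OR F → true.
(a): F AND T → false.
(i) fee paid — holds.
(ii) closes by 8 p.m. — not satisfied.
So (b) is not satisfied (T AND F).
So (2) is not satisfied (F OR F).
(3) ≤ 7 units — met.
Overall = T AND F AND T = false.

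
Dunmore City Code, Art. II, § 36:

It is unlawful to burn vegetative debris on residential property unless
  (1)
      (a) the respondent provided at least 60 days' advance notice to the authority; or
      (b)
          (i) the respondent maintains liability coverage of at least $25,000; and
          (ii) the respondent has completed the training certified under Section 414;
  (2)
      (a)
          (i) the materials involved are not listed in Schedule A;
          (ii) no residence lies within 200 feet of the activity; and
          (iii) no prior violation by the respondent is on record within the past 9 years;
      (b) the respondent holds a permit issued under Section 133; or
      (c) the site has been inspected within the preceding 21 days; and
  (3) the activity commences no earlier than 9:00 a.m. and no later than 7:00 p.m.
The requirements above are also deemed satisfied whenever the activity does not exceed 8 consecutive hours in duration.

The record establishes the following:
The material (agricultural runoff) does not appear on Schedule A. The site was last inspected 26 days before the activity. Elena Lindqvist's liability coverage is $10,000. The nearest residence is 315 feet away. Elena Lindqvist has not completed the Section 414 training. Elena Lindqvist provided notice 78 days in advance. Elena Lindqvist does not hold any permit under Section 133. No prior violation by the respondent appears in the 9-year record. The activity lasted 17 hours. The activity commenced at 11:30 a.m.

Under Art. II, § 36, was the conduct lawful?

(a) ≥60 days' notice — satisfied.
(i) coverage ≥ $25,000 — not met.
(ii) training certified — not satisfied.
(b): F AND F → false.
So (1) is satisfied (T OR F).
(i) not (Schedule A material) — holds.
(ii) no residence in 200 ft — satisfied.
(iii) no prior violation — holds.
(a) = T AND T AND T = true.
(b) holds permit — not satisfied.
(c) site inspected — not met.
So (2) is satisfied (T OR F OR F).
(3) start within hours — holds.
So Overall is satisfied (T AND T AND T).
Exception (≤ 8 hrs duration) — not satisfied.
Result: main true OR exception false → true.

Yes — lawful.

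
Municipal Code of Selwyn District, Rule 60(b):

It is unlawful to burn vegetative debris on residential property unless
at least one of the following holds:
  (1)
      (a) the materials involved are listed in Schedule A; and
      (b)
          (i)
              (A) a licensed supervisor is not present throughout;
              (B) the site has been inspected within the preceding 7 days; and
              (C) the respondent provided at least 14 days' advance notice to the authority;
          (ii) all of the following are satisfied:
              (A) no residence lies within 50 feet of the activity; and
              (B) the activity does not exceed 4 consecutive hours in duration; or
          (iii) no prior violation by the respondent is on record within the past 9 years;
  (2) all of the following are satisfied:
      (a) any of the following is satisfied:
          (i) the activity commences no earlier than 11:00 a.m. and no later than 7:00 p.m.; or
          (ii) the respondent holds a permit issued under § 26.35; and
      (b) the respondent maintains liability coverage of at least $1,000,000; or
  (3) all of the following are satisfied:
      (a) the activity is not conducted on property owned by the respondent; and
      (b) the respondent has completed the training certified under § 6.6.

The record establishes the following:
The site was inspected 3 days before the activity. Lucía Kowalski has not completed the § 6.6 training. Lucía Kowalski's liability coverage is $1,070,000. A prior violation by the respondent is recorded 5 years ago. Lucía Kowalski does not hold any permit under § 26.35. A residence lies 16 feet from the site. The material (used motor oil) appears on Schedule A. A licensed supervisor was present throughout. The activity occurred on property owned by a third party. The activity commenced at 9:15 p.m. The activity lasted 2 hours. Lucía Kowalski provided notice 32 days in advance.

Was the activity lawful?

(a) Schedule A material — satisfied.
(A) not (supervisor present) — not met.
(B) site inspected — holds.
(C) ≥14 days' notice — satisfied.
(i): F AND T AND T → false.
(A) no residence in 50 ft — not satisfied.
(B) ≤ 4 hrs duration — holds.
(ii) = F AND T = false.
(iii) no prior violation — not satisfied.
So (b) is not satisfied (F OR F OR F).
So (1) is not satisfied (T AND F).
(i) start within hours — not satisfied.
(ii) holds permit — not satisfied.
(a) = F OR F = false.
(b) coverage ≥ $1,000,000 — holds.
So (2) is not satisfied (F AND T).
(a) not (own property) — holds.
(b) training certified — not met.
(3) = T AND F = false.
Overall = F OR F OR F = false.

No — unlawful.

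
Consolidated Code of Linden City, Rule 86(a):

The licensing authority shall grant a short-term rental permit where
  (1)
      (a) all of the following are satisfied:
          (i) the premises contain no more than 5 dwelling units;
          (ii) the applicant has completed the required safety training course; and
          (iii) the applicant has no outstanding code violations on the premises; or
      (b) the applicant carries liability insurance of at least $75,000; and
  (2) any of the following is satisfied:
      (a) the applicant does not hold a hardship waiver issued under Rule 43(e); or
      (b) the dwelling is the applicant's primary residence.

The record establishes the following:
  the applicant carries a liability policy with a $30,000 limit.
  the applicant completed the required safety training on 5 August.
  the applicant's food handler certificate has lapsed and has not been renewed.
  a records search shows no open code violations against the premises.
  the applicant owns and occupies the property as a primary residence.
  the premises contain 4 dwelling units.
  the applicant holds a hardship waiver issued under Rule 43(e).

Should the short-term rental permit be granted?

(i) ≤ 5 units — met.
(ii) safety training — satisfied.
(iii) no code violations — met.
So (a) is satisfied (T AND T AND T).
(b) insurance ≥ $75,000 — not met.
(1): T OR F → true.
(a) not (hardship waiver) — fails.
(b) primary residence — holds.
(2): F OR T → true.
Overall = T AND T = true.

Yes — granted.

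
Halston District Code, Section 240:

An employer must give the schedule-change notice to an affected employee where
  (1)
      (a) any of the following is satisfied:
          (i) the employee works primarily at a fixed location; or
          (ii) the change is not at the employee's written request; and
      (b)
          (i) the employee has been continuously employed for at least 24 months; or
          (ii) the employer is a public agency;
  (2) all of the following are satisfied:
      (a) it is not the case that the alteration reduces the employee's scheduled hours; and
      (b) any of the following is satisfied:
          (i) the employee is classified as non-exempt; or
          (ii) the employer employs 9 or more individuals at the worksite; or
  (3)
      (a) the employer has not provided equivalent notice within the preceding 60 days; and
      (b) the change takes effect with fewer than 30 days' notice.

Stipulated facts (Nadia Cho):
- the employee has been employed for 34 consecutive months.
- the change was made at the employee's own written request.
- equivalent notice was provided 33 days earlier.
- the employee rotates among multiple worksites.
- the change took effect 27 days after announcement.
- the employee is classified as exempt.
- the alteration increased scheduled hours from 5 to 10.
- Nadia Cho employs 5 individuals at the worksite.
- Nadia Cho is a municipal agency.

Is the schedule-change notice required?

No — not required.

(i) fixed location — not met.
(ii) not employee-requested — not met.
(a) = F OR F = false.
(i) tenure ≥ 24 mo. — holds.
(ii) public agency — met.
(b): T OR T → true.
(1) = F AND T = false.
(a) not (hours reduced) — holds.
(i) non-exempt — fails.
(ii) ≥ 9 at site — fails.
(b): F OR F → false.
(2) = T AND F = false.
(a) no recent notice — not met.
(b) < 30 days' notice — satisfied.
(3): F AND T → false.
So Overall is not satisfied (F OR F OR F).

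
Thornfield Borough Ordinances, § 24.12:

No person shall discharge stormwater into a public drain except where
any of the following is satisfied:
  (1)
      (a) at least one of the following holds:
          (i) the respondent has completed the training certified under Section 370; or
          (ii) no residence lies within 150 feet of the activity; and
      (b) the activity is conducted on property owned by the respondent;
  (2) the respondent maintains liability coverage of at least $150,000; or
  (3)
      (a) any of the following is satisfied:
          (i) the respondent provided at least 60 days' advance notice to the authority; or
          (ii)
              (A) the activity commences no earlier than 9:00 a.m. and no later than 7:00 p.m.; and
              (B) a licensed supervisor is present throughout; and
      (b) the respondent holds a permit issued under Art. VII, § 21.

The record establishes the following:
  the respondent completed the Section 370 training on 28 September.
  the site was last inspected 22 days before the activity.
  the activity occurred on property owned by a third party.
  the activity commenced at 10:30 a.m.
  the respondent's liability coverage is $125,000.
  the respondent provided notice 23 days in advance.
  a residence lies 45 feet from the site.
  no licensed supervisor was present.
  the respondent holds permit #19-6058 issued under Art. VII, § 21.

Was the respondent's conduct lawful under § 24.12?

No — unlawful.

(i) training certified — holds.
(ii) no residence in 150 ft — fails.
So (a) is satisfied (T OR F).
(b) own property — not satisfied.
(1): T AND F → false.
(2) coverage ≥ $150,000 — fails.
(i) ≥60 days' notice — not met.
(A) start within hours — holds.
(B) supervisor present — not satisfied.
(ii) = T AND F = false.
(a) = F OR F = false.
(b) holds permit — met.
(3): F AND T → false.
Overall = F OR F OR F = false.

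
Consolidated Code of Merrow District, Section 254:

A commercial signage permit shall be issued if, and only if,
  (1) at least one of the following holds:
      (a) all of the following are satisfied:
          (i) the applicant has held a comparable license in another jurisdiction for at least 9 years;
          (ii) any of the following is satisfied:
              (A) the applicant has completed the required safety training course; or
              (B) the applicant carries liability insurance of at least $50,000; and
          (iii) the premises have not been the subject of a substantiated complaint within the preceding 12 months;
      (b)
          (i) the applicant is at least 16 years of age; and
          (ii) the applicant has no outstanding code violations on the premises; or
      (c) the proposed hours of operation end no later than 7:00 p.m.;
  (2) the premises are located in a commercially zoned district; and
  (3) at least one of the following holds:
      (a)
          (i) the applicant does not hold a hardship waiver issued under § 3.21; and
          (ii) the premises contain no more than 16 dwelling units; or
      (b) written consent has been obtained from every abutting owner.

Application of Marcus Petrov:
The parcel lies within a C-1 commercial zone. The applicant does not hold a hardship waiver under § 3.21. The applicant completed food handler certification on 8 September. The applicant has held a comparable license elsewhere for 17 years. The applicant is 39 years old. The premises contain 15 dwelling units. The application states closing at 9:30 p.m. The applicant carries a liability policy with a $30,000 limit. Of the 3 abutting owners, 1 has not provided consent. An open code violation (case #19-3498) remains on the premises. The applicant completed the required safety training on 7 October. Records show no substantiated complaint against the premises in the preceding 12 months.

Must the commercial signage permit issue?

(i) prior license ≥ 9 yr — met.
(A) safety training — satisfied.
(B) insurance ≥ $50,000 — fails.
So (ii) is satisfied (T OR F).
(iii) no complaint in 12 mo. — holds.
So (a) is satisfied (T AND T AND T).
(i) age ≥ 16 — holds.
(ii) no code violations — not satisfied.
(b): T AND F → false.
(c) closes by 7 p.m. — not satisfied.
So (1) is satisfied (T OR F OR F).
(2) commercially zoned — holds.
(i) not (hardship waiver) — holds.
(ii) ≤ 16 units — met.
(a): T AND T → true.
(b) all abutters consent — not satisfied.
(3): T OR F → true.
Overall: T AND T AND T → true.

Yes — granted.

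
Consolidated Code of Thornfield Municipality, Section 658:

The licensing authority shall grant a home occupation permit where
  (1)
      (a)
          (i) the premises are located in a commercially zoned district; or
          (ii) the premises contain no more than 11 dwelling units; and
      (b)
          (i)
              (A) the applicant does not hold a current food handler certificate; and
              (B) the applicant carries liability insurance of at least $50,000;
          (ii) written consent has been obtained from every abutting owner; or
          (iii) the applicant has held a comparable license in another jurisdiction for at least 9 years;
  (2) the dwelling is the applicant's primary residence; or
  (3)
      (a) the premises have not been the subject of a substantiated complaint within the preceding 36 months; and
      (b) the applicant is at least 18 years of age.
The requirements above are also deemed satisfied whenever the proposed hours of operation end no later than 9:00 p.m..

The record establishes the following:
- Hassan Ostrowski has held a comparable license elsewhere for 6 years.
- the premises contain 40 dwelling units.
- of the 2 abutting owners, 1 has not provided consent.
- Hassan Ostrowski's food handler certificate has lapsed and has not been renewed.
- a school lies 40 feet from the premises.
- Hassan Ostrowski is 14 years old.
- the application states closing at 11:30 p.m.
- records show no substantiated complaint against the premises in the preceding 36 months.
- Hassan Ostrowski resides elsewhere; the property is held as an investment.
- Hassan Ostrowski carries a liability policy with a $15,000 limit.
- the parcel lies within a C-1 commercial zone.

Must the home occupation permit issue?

(i) commercially zoned — satisfied.
(ii) ≤ 11 units — fails.
(a): T OR F → true.
(A) not (food handler cert.) — holds.
(B) insurance ≥ $50,000 — fails.
So (i) is not satisfied (T AND F).
(ii) all abutters consent — not met.
(iii) prior license ≥ 9 yr — not met.
(b): F OR F OR F → false.
So (1) is not satisfied (T AND F).
(2) primary residence — not satisfied.
(a) no complaint in 36 mo. — holds.
(b) age ≥ 18 — not satisfied.
So (3) is not satisfied (T AND F).
Overall: F OR F OR F → false.
Exception (closes by 9 p.m.) — not satisfied.
Result: main false OR exception false → false.

No — denied.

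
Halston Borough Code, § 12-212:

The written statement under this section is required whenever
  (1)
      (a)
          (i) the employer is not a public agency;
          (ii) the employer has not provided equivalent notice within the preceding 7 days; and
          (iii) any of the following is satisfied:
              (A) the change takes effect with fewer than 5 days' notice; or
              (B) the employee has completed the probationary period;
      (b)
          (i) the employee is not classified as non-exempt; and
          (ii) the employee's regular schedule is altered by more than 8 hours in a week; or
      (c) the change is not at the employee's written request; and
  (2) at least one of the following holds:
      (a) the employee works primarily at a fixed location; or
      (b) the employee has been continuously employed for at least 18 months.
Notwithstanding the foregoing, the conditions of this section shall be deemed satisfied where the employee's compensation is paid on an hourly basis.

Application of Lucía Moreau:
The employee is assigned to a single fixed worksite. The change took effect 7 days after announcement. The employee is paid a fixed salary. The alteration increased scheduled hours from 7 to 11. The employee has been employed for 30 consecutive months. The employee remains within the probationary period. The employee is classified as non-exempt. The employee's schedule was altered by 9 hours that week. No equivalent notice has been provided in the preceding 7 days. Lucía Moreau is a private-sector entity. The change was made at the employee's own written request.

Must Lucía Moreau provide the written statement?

(i) not (public agency) — holds.
(ii) no recent notice — met.
(A) < 5 days' notice — not met.
(B) past probation — fails.
(iii): F OR F → false.
(a): T AND T AND F → false.
(i) not (non-exempt) — fails.
(ii) schedule shift > 8h — met.
(b): F AND T → false.
(c) not employee-requested — fails.
(1) = F OR F OR F = false.
(a) fixed location — satisfied.
(b) tenure ≥ 18 mo. — holds.
(2) = T OR T = true.
Overall = F AND T = false.
Exception (hourly-paid) — not satisfied.
Result: main false OR exception false → false.

No — not required.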